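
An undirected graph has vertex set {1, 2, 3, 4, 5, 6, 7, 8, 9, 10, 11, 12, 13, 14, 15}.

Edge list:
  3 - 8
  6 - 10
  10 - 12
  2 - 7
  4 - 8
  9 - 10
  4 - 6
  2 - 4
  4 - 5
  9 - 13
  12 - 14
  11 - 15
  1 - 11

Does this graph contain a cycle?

No

DFS, tracking each vertex's parent; an edge to a visited non-parent vertex closes a cycle.
Start from 13:
visit 13 (parent –)
  visit 9 (parent 13)
    visit 10 (parent 9)
      visit 12 (parent 10)
        visit 14 (parent 12)
          14–12: parent, skip
        12–10: parent, skip
      10–9: parent, skip
      visit 6 (parent 10)
        6–10: parent, skip
        visit 4 (parent 6)
          visit 2 (parent 4)
            2–4: parent, skip
            visit 7 (parent 2)
              7–2: parent, skip
          visit 5 (parent 4)
            5–4: parent, skip
          visit 8 (parent 4)
            visit 3 (parent 8)
              3–8: parent, skip
            8–4: parent, skip
          4–6: parent, skip
    9–13: parent, skip
visit 1 (parent –)
  visit 11 (parent 1)
    visit 15 (parent 11)
      15–11: parent, skip
    11–1: parent, skip
No non-parent visited neighbor found — the graph is a forest.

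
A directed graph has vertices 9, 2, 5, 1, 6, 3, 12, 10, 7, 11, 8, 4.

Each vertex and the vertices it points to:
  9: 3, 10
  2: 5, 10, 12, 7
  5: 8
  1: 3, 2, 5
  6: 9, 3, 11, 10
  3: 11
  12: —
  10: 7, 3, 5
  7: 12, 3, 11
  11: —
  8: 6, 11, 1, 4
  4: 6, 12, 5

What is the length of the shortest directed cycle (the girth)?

For each vertex v, BFS finds the shortest path from v back to v.
The shortest such closed walk is 8 → 4 → 5 → 8, length 3.

3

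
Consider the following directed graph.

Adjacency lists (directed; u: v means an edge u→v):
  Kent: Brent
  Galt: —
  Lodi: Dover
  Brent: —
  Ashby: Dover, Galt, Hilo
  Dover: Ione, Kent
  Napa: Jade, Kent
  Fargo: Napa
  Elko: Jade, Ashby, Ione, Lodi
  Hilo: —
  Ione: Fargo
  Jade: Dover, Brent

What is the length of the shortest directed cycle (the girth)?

5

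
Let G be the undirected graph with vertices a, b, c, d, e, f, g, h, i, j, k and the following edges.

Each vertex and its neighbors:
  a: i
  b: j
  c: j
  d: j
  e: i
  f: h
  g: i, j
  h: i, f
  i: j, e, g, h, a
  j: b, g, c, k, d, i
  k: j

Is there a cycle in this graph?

DFS, tracking each vertex's parent; an edge to a visited non-parent vertex closes a cycle.
Start from d:
visit d (parent –)
  visit j (parent d)
    visit b (parent j)
      b–j: parent, skip
    visit g (parent j)
      visit i (parent g)
        i–j: j visited and ≠ parent → cycle
Cycle: j – g – i – j.

Yes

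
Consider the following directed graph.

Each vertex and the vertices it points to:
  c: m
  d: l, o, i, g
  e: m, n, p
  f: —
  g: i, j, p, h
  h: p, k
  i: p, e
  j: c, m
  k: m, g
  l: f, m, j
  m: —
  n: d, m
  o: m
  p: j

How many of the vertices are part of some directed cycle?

A vertex is on a directed cycle iff it belongs to a strongly connected component of size ≥ 2 (or has a self-loop).
The vertices on cycles are {d, e, g, h, i, k, n} — 7 in total.

7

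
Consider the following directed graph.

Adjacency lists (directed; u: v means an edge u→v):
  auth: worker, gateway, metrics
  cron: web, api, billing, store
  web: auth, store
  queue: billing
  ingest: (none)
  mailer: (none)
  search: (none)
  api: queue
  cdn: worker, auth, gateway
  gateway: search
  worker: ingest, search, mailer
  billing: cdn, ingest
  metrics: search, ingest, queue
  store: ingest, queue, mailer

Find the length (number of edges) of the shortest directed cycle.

5

For each vertex v, BFS finds the shortest path from v back to v.
The shortest such closed walk is billing → cdn → auth → metrics → queue → billing, length 5.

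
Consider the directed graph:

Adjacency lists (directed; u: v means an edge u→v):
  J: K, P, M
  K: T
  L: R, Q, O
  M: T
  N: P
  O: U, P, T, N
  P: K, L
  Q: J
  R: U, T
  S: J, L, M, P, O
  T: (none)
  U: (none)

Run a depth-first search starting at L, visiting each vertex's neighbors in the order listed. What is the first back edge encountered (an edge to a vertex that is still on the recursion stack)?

DFS from L (visiting each vertex's neighbors in the order listed); mark gray on enter, black on exit:
L gray
  R gray
    U gray
    U black
    T gray
    T black
  R black
  Q gray
    J gray
      K gray
        K→T: T black — skip
      K black
      P gray
        P→K: K black — skip
        P→L: L is gray → back edge
First back edge: P → L.

P→L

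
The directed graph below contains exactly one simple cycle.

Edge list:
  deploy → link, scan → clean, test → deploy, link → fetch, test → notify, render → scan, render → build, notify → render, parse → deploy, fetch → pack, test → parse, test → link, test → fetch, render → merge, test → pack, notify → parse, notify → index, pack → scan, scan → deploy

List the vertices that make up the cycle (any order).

DFS with gray/black marking from fetch:
fetch gray
  pack gray
    scan gray
      clean gray
      clean black
      deploy gray
        link gray
          link→fetch: fetch is gray → back edge
Back edge closes the cycle fetch → pack → scan → deploy → link → fetch; its vertices are {link, pack, scan, fetch, deploy}.

link, pack, scan, fetch, deploy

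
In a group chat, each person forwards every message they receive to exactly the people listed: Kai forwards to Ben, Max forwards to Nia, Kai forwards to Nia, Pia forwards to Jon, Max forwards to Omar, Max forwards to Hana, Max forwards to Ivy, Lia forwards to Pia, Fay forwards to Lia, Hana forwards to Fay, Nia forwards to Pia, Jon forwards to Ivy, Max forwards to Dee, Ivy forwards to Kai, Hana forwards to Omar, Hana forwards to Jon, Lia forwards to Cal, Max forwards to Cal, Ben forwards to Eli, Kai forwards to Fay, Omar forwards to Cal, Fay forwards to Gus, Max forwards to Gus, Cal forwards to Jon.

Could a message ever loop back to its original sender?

DFS with white/gray/black marking, starting from Ben:
Ben gray
  Eli gray
  Eli black
Ben black
Dee gray
Dee black
Cal gray
  Jon gray
    Ivy gray
      Kai gray
        Kai→Ben: Ben black — skip
        Nia gray
          Pia gray
            Pia→Jon: Jon is gray → back edge
Back edge found, so a cycle exists: Jon → Ivy → Kai → Nia → Pia → Jon.

Yes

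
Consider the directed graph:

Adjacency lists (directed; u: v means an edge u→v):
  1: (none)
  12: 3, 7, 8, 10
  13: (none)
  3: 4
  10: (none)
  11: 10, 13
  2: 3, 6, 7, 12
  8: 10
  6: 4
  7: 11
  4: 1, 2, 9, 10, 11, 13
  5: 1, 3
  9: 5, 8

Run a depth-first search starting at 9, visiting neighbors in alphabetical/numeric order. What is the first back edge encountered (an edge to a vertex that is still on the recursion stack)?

DFS from 9 (visiting neighbors in alphabetical/numeric order); mark gray on enter, black on exit:
9 gray
  5 gray
    1 gray
    1 black
    3 gray
      4 gray
        4→1: 1 black — skip
        2 gray
          2→3: 3 is gray → back edge
First back edge: 2 → 3.

2→3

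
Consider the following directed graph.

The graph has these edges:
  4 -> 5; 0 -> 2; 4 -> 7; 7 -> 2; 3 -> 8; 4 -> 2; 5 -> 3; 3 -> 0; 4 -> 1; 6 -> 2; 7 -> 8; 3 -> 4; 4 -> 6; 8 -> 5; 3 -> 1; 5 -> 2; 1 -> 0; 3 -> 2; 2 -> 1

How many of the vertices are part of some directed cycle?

8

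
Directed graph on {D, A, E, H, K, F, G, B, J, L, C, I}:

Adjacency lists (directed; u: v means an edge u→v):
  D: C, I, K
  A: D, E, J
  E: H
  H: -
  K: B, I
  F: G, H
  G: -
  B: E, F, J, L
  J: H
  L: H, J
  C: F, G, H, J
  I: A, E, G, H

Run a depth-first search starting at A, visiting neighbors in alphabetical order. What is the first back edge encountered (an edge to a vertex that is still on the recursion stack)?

I->A

DFS from A (visiting neighbors in alphabetical order); mark gray on enter, black on exit:
A gray
  D gray
    C gray
      F gray
        G gray
        G black
        H gray
        H black
      F black
      C→G: G black — skip
      C→H: H black — skip
      J gray
        J→H: H black — skip
      J black
    C black
    I gray
      I→A: A is gray → back edge
First back edge: I → A.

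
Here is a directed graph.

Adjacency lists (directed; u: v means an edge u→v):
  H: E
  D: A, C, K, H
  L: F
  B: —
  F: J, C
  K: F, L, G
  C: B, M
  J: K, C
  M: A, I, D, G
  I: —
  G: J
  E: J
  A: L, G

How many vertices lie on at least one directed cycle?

A vertex is on a directed cycle iff it belongs to a strongly connected component of size ≥ 2 (or has a self-loop).
The vertices on cycles are {A, C, D, E, F, G, H, J, K, L, M} — 11 in total.

11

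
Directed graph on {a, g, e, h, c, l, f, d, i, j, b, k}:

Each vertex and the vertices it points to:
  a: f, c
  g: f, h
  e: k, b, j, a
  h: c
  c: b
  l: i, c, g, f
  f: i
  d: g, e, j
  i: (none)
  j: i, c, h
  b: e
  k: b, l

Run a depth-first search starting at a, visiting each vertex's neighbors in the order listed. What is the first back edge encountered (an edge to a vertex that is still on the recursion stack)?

k→b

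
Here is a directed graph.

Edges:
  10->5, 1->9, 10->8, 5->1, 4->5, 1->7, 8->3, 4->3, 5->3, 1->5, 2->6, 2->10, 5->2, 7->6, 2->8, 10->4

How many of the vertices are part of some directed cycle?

A vertex is on a directed cycle iff it belongs to a strongly connected component of size ≥ 2 (or has a self-loop).
The vertices on cycles are {1, 2, 4, 5, 10} — 5 in total.

5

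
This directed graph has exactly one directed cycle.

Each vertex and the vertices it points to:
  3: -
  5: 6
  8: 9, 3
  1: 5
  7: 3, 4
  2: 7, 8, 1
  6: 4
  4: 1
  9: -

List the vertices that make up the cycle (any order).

DFS with gray/black marking from 1:
1 gray
  5 gray
    6 gray
      4 gray
        4→1: 1 is gray → back edge
Back edge closes the cycle 1 → 5 → 6 → 4 → 1; its vertices are {1, 4, 5, 6}.

1, 4, 5, 6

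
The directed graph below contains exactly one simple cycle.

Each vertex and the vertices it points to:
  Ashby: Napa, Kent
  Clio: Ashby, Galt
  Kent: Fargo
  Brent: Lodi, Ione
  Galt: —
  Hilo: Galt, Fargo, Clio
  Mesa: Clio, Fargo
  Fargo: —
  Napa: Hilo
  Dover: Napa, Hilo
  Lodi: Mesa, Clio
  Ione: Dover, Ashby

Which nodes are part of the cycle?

DFS with gray/black marking from Ashby:
Ashby gray
  Napa gray
    Hilo gray
      Galt gray
      Galt black
      Fargo gray
      Fargo black
      Clio gray
        Clio→Ashby: Ashby is gray → back edge
Back edge closes the cycle Ashby → Napa → Hilo → Clio → Ashby; its vertices are {Clio, Hilo, Napa, Ashby}.

Clio, Hilo, Napa, Ashby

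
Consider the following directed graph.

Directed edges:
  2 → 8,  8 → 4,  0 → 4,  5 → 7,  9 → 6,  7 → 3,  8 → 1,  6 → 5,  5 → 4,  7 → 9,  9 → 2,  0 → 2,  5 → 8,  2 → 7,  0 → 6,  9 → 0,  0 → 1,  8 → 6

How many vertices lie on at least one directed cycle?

A vertex is on a directed cycle iff it belongs to a strongly connected component of size ≥ 2 (or has a self-loop).
The vertices on cycles are {0, 2, 5, 6, 7, 8, 9} — 7 in total.

7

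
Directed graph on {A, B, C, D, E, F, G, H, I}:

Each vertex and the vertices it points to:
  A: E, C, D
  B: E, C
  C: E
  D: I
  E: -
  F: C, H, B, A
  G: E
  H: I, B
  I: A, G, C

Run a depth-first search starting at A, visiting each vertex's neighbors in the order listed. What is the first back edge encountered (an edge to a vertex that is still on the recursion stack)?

DFS from A (visiting each vertex's neighbors in the order listed); mark gray on enter, black on exit:
A gray
  E gray
  E black
  C gray
    C→E: E black — skip
  C black
  D gray
    I gray
      I→A: A is gray → back edge
First back edge: I → A.

I→A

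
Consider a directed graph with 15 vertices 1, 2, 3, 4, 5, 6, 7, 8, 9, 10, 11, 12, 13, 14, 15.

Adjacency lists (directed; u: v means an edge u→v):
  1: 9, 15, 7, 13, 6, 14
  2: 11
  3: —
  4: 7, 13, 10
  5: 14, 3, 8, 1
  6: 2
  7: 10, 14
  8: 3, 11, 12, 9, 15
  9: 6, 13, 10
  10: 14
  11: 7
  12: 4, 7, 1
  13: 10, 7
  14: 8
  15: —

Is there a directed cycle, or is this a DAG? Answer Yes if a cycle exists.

DFS with white/gray/black marking, starting from 10:
10 gray
  14 gray
    8 gray
      3 gray
      3 black
      11 gray
        7 gray
          7→10: 10 is gray → back edge
Back edge found, so a cycle exists: 10 → 14 → 8 → 11 → 7 → 10.

Yes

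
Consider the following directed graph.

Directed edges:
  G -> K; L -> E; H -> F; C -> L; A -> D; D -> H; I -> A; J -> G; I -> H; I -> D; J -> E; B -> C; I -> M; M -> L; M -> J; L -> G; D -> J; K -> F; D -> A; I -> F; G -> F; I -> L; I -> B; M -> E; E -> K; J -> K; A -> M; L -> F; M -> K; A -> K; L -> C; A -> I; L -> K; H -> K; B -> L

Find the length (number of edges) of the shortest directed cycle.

For each vertex v, BFS finds the shortest path from v back to v.
The shortest such closed walk is D → A → D, length 2.

2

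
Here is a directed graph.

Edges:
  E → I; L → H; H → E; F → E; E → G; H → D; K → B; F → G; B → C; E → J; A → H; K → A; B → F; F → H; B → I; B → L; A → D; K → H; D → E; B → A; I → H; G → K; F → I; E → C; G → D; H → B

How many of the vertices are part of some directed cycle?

10

A vertex is on a directed cycle iff it belongs to a strongly connected component of size ≥ 2 (or has a self-loop).
The vertices on cycles are {A, B, D, E, F, G, H, I, K, L} — 10 in total.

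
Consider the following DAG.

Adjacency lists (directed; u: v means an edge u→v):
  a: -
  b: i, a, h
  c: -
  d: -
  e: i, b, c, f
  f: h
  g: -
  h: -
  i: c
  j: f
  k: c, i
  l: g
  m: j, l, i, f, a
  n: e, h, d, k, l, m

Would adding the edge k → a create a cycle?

Adding k→a creates a cycle iff a can already reach k.
Explore from a: no path reaches k. The graph stays acyclic.

No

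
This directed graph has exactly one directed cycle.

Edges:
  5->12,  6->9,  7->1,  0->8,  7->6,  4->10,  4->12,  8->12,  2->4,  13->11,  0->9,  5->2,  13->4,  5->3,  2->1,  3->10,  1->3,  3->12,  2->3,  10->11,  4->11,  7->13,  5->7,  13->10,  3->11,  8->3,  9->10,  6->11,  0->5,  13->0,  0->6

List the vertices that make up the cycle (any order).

0, 5, 7, 13

DFS with gray/black marking from 0:
0 gray
  8 gray
    12 gray
    12 black
    3 gray
      10 gray
        11 gray
        11 black
      10 black
      3→11: 11 black — skip
      3→12: 12 black — skip
    3 black
  8 black
  5 gray
    5→12: 12 black — skip
    5→3: 3 black — skip
    7 gray
      1 gray
        1→3: 3 black — skip
      1 black
      13 gray
        4 gray
          4→12: 12 black — skip
          4→10: 10 black — skip
          4→11: 11 black — skip
        4 black
        13→10: 10 black — skip
        13→0: 0 is gray → back edge
Back edge closes the cycle 0 → 5 → 7 → 13 → 0; its vertices are {0, 5, 7, 13}.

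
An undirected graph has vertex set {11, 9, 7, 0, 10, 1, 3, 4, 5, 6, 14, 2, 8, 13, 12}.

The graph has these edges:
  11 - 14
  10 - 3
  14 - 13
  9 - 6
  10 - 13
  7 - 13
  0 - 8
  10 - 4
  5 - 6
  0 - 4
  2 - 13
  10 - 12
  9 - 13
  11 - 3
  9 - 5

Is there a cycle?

DFS, tracking each vertex's parent; an edge to a visited non-parent vertex closes a cycle.
Start from 5:
visit 5 (parent –)
  visit 6 (parent 5)
    visit 9 (parent 6)
      9–6: parent, skip
      9–5: 5 visited and ≠ parent → cycle
Cycle: 5 – 6 – 9 – 5.

Yes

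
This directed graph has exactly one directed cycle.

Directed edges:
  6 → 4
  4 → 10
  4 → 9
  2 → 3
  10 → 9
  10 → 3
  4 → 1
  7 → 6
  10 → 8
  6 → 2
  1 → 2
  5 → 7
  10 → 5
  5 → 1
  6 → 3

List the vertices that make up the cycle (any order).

4, 5, 6, 7, 10

DFS with gray/black marking from 6:
6 gray
  2 gray
    3 gray
    3 black
  2 black
  4 gray
    1 gray
      1→2: 2 black — skip
    1 black
    9 gray
    9 black
    10 gray
      5 gray
        7 gray
          7→6: 6 is gray → back edge
Back edge closes the cycle 6 → 4 → 10 → 5 → 7 → 6; its vertices are {4, 5, 6, 7, 10}.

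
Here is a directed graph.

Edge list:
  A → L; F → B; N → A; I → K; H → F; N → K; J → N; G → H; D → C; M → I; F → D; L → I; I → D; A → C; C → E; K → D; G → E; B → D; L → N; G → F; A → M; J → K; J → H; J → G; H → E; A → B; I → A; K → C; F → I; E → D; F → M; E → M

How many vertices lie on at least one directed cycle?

A vertex is on a directed cycle iff it belongs to a strongly connected component of size ≥ 2 (or has a self-loop).
The vertices on cycles are {A, B, C, D, E, I, K, L, M, N} — 10 in total.

10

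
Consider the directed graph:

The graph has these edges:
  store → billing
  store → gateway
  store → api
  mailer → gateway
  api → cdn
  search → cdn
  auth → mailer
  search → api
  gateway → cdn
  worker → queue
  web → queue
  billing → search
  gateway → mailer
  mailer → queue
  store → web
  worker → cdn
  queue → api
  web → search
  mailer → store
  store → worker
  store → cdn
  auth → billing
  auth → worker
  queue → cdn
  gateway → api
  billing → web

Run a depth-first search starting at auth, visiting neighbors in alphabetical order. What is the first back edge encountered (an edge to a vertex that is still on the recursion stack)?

DFS from auth (visiting neighbors in alphabetical order); mark gray on enter, black on exit:
auth gray
  billing gray
    search gray
      api gray
        cdn gray
        cdn black
      api black
      search→cdn: cdn black — skip
    search black
    web gray
      queue gray
        queue→api: api black — skip
        queue→cdn: cdn black — skip
      queue black
      web→search: search black — skip
    web black
  billing black
  mailer gray
    gateway gray
      gateway→api: api black — skip
      gateway→cdn: cdn black — skip
      gateway→mailer: mailer is gray → back edge
First back edge: gateway → mailer.

gateway->mailer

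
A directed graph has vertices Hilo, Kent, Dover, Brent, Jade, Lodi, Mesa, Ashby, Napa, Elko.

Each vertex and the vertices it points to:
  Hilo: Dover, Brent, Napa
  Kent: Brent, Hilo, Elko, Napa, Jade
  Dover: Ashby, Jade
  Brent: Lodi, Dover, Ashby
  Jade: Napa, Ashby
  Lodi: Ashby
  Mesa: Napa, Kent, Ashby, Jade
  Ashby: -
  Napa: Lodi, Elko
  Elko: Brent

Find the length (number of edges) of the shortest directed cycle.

For each vertex v, BFS finds the shortest path from v back to v.
The shortest such closed walk is Napa → Elko → Brent → Dover → Jade → Napa, length 5.

5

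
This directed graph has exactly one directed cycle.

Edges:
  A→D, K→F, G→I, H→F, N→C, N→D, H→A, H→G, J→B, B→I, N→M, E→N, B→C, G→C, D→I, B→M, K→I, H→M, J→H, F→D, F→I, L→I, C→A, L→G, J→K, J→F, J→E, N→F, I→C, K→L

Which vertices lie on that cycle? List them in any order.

A, C, D, I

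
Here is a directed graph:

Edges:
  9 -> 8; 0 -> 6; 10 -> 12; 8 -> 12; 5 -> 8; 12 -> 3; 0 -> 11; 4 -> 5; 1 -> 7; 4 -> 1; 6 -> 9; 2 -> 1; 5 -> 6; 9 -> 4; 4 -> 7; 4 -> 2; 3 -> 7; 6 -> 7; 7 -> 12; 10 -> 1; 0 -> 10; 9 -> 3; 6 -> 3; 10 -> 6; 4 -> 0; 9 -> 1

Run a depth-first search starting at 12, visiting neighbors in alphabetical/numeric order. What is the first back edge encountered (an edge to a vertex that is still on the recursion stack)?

DFS from 12 (visiting neighbors in alphabetical/numeric order); mark gray on enter, black on exit:
12 gray
  3 gray
    7 gray
      7→12: 12 is gray → back edge
First back edge: 7 → 12.

7->12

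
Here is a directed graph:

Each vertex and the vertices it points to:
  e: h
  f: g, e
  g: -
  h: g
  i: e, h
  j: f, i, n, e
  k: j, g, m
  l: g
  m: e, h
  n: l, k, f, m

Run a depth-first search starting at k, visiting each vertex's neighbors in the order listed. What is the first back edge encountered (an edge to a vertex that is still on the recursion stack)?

n->k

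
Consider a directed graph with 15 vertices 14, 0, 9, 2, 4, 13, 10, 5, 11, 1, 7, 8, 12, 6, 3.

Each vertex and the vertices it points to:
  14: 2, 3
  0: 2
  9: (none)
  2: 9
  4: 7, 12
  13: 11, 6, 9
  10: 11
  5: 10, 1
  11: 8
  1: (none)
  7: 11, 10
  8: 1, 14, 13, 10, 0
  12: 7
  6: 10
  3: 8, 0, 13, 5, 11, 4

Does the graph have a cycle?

Yes

DFS with white/gray/black marking, starting from 6:
6 gray
  10 gray
    11 gray
      8 gray
        1 gray
        1 black
        14 gray
          2 gray
            9 gray
            9 black
          2 black
          3 gray
            3→8: 8 is gray → back edge
Back edge found, so a cycle exists: 8 → 14 → 3 → 8.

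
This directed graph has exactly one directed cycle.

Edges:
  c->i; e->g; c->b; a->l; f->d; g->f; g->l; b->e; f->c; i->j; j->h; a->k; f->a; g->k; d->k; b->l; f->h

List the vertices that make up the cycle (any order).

DFS with gray/black marking from g:
g gray
  f gray
    h gray
    h black
    a gray
      l gray
      l black
      k gray
      k black
    a black
    c gray
      i gray
        j gray
          j→h: h black — skip
        j black
      i black
      b gray
        b→l: l black — skip
        e gray
          e→g: g is gray → back edge
Back edge closes the cycle g → f → c → b → e → g; its vertices are {b, c, e, f, g}.

b, c, e, f, g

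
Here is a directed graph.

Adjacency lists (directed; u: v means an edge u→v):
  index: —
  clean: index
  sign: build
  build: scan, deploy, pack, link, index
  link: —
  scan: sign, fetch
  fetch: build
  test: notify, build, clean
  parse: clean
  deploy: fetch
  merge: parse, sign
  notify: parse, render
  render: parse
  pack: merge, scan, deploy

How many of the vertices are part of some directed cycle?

A vertex is on a directed cycle iff it belongs to a strongly connected component of size ≥ 2 (or has a self-loop).
The vertices on cycles are {pack, scan, sign, build, fetch, merge, deploy} — 7 in total.

7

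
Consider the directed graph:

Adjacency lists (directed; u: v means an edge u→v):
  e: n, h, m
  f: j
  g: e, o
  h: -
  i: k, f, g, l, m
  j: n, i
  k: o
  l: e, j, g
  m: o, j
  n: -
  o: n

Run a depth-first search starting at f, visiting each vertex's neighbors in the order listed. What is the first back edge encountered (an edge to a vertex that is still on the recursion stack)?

i->f

DFS from f (visiting each vertex's neighbors in the order listed); mark gray on enter, black on exit:
f gray
  j gray
    n gray
    n black
    i gray
      k gray
        o gray
          o→n: n black — skip
        o black
      k black
      i→f: f is gray → back edge
First back edge: i → f.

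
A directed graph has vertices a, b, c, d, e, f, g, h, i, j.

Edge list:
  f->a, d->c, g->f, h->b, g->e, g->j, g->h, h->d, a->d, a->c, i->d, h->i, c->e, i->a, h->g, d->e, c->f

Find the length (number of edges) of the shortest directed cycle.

2

For each vertex v, BFS finds the shortest path from v back to v.
The shortest such closed walk is g → h → g, length 2.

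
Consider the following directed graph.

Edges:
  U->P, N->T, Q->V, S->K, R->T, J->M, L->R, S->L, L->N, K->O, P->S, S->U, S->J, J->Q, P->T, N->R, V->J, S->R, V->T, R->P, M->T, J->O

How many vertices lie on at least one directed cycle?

9

A vertex is on a directed cycle iff it belongs to a strongly connected component of size ≥ 2 (or has a self-loop).
The vertices on cycles are {J, L, N, P, Q, R, S, U, V} — 9 in total.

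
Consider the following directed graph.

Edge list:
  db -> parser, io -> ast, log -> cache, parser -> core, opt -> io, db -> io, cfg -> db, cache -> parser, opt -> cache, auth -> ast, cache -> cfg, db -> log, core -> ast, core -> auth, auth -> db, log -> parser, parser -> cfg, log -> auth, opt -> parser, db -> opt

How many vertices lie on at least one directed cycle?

A vertex is on a directed cycle iff it belongs to a strongly connected component of size ≥ 2 (or has a self-loop).
The vertices on cycles are {db, cfg, log, opt, auth, core, cache, parser} — 8 in total.

8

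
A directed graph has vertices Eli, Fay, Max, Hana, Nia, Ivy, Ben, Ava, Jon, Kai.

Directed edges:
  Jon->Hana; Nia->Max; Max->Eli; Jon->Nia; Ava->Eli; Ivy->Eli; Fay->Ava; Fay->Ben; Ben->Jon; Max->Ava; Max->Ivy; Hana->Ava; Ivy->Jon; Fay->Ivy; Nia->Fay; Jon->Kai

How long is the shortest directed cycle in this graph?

4

For each vertex v, BFS finds the shortest path from v back to v.
The shortest such closed walk is Jon → Nia → Fay → Ivy → Jon, length 4.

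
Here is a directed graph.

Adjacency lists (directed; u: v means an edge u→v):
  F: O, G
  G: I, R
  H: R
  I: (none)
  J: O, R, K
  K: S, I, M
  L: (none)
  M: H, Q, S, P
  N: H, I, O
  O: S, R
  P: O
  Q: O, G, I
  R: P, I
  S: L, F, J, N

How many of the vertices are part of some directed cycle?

A vertex is on a directed cycle iff it belongs to a strongly connected component of size ≥ 2 (or has a self-loop).
The vertices on cycles are {F, G, H, J, K, M, N, O, P, Q, R, S} — 12 in total.

12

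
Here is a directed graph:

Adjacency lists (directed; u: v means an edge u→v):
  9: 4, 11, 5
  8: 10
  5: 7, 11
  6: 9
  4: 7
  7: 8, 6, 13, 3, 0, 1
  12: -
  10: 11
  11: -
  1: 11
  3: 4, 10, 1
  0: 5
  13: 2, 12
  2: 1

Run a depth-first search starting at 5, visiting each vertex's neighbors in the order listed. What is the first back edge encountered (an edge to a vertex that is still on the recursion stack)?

4→7

DFS from 5 (visiting each vertex's neighbors in the order listed); mark gray on enter, black on exit:
5 gray
  7 gray
    8 gray
      10 gray
        11 gray
        11 black
      10 black
    8 black
    6 gray
      9 gray
        4 gray
          4→7: 7 is gray → back edge
First back edge: 4 → 7.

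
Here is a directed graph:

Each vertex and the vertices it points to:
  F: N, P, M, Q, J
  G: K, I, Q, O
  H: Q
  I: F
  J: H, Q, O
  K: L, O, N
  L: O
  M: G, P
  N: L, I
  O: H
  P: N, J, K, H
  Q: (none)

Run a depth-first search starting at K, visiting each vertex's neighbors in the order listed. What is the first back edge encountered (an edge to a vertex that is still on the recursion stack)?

DFS from K (visiting each vertex's neighbors in the order listed); mark gray on enter, black on exit:
K gray
  L gray
    O gray
      H gray
        Q gray
        Q black
      H black
    O black
  L black
  K→O: O black — skip
  N gray
    N→L: L black — skip
    I gray
      F gray
        F→N: N is gray → back edge
First back edge: F → N.

F→N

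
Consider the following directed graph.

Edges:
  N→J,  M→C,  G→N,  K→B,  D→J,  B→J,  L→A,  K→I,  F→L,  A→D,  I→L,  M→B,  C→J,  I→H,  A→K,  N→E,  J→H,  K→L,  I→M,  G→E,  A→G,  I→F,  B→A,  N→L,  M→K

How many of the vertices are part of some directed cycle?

A vertex is on a directed cycle iff it belongs to a strongly connected component of size ≥ 2 (or has a self-loop).
The vertices on cycles are {A, B, F, G, I, K, L, M, N} — 9 in total.

9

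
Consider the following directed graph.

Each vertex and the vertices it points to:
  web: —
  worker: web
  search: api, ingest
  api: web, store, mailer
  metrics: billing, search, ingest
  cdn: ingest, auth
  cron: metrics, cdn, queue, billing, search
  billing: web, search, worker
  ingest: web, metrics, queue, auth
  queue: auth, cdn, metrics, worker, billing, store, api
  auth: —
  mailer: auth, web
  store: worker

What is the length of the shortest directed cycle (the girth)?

For each vertex v, BFS finds the shortest path from v back to v.
The shortest such closed walk is metrics → ingest → metrics, length 2.

2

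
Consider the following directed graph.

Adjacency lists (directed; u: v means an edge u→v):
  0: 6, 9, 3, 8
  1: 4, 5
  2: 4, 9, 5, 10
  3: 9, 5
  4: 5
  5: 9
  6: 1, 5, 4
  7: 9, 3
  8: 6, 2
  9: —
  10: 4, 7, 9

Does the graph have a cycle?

DFS with white/gray/black marking, starting from 5:
5 gray
  9 gray
  9 black
5 black
0 gray
  6 gray
    1 gray
      4 gray
        4→5: 5 black — skip
      4 black
      1→5: 5 black — skip
    1 black
    6→5: 5 black — skip
    6→4: 4 black — skip
  6 black
  0→9: 9 black — skip
  3 gray
    3→9: 9 black — skip
    3→5: 5 black — skip
  3 black
  8 gray
    8→6: 6 black — skip
    2 gray
      2→4: 4 black — skip
      2→9: 9 black — skip
      2→5: 5 black — skip
      10 gray
        10→4: 4 black — skip
        7 gray
          7→9: 9 black — skip
          7→3: 3 black — skip
        7 black
        10→9: 9 black — skip
      10 black
    2 black
  8 black
0 black
Every edge goes to a white or black vertex — no back edge, so the graph is acyclic.

No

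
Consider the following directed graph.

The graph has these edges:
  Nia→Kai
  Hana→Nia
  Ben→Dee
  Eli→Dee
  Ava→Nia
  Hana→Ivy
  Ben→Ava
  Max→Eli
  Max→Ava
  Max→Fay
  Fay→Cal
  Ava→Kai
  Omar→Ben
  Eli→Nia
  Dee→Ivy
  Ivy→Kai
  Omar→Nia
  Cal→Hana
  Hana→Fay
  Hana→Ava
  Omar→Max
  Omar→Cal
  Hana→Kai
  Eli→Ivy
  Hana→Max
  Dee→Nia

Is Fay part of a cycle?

Yes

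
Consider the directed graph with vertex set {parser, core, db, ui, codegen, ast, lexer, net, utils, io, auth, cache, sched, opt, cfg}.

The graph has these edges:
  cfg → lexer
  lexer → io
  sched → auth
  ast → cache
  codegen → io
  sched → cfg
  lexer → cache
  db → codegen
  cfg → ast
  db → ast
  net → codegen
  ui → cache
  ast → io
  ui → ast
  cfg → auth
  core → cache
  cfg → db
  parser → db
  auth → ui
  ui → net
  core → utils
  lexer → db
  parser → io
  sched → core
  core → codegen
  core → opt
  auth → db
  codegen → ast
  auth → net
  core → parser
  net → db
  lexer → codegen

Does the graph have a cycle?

No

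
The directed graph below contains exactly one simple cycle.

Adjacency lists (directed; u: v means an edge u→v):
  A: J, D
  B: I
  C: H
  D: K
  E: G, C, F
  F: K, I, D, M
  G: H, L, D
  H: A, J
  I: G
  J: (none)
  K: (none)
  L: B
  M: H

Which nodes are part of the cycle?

B, G, I, L

DFS with gray/black marking from G:
G gray
  H gray
    A gray
      J gray
      J black
      D gray
        K gray
        K black
      D black
    A black
    H→J: J black — skip
  H black
  L gray
    B gray
      I gray
        I→G: G is gray → back edge
Back edge closes the cycle G → L → B → I → G; its vertices are {B, G, I, L}.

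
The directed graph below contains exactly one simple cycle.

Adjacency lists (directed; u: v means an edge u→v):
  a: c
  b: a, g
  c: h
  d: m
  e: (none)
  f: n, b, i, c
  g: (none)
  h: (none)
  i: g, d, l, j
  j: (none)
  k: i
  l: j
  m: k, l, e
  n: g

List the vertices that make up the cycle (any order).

d, i, k, m

DFS with gray/black marking from i:
i gray
  g gray
  g black
  d gray
    m gray
      k gray
        k→i: i is gray → back edge
Back edge closes the cycle i → d → m → k → i; its vertices are {d, i, k, m}.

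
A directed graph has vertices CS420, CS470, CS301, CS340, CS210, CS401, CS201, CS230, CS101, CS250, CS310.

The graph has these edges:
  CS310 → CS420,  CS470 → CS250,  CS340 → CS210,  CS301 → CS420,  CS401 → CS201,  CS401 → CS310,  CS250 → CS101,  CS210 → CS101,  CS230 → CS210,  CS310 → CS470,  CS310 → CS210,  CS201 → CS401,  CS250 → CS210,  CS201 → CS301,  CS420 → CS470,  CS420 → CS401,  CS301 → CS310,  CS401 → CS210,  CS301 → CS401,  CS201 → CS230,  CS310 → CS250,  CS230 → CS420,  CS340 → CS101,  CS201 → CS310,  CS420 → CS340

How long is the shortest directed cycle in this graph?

2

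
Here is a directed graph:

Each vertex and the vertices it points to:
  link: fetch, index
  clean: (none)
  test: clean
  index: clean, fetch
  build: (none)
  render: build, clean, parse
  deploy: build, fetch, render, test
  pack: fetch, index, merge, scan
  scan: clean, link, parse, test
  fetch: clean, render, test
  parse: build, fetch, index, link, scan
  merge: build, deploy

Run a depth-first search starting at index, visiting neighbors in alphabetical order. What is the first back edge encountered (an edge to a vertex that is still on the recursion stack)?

parse→fetch

DFS from index (visiting neighbors in alphabetical order); mark gray on enter, black on exit:
index gray
  clean gray
  clean black
  fetch gray
    fetch→clean: clean black — skip
    render gray
      build gray
      build black
      render→clean: clean black — skip
      parse gray
        parse→build: build black — skip
        parse→fetch: fetch is gray → back edge
First back edge: parse → fetch.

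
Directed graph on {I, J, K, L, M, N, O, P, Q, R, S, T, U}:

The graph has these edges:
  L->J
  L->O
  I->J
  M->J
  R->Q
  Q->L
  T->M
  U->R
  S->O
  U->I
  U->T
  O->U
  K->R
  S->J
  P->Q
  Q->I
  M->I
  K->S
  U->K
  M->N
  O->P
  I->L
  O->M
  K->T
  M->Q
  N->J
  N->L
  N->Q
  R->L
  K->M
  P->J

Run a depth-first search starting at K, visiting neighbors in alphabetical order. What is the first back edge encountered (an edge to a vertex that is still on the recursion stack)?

DFS from K (visiting neighbors in alphabetical order); mark gray on enter, black on exit:
K gray
  M gray
    I gray
      J gray
      J black
      L gray
        L→J: J black — skip
        O gray
          O→M: M is gray → back edge
First back edge: O → M.

O→M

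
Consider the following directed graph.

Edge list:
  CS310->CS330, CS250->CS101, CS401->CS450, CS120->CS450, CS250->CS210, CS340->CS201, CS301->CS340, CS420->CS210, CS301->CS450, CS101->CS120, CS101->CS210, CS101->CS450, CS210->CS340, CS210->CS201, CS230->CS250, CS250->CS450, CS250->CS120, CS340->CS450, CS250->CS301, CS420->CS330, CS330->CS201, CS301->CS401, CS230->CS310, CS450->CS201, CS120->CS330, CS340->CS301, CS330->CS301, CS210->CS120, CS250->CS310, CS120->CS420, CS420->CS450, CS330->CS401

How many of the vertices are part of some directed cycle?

A vertex is on a directed cycle iff it belongs to a strongly connected component of size ≥ 2 (or has a self-loop).
The vertices on cycles are {CS120, CS210, CS301, CS340, CS420} — 5 in total.

5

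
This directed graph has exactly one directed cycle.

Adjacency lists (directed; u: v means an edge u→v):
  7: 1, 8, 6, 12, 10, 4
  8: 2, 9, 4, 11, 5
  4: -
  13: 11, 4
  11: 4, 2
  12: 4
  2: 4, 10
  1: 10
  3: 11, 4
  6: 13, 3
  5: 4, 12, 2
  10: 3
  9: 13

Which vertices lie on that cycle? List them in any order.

2, 3, 10, 11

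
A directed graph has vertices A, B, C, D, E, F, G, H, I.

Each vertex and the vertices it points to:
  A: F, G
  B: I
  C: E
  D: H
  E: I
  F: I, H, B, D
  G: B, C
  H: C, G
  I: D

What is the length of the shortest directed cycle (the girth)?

For each vertex v, BFS finds the shortest path from v back to v.
The shortest such closed walk is D → H → G → B → I → D, length 5.

5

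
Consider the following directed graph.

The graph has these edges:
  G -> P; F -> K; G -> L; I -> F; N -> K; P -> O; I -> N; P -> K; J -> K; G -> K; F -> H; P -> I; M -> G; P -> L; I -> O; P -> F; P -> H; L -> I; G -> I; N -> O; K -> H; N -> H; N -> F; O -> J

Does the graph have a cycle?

No

DFS with white/gray/black marking, starting from K:
K gray
  H gray
  H black
K black
I gray
  F gray
    F→K: K black — skip
    F→H: H black — skip
  F black
  O gray
    J gray
      J→K: K black — skip
    J black
  O black
  N gray
    N→H: H black — skip
    N→O: O black — skip
    N→F: F black — skip
    N→K: K black — skip
  N black
I black
P gray
  P→F: F black — skip
  P→K: K black — skip
  P→O: O black — skip
  P→H: H black — skip
  L gray
    L→I: I black — skip
  L black
  P→I: I black — skip
P black
G gray
  G→K: K black — skip
  G→I: I black — skip
  G→P: P black — skip
  G→L: L black — skip
G black
M gray
  M→G: G black — skip
M black
Every edge goes to a white or black vertex — no back edge, so the graph is acyclic.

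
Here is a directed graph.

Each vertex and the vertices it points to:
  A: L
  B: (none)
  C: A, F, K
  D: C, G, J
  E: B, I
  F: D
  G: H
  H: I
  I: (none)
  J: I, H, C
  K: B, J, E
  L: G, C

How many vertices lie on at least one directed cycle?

7

A vertex is on a directed cycle iff it belongs to a strongly connected component of size ≥ 2 (or has a self-loop).
The vertices on cycles are {A, C, D, F, J, K, L} — 7 in total.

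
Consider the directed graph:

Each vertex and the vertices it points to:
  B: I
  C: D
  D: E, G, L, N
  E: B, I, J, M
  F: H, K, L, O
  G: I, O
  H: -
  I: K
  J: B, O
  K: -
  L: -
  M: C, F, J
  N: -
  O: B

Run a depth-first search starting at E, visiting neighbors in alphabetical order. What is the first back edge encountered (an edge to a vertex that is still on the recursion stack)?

D→E

DFS from E (visiting neighbors in alphabetical order); mark gray on enter, black on exit:
E gray
  B gray
    I gray
      K gray
      K black
    I black
  B black
  E→I: I black — skip
  J gray
    J→B: B black — skip
    O gray
      O→B: B black — skip
    O black
  J black
  M gray
    C gray
      D gray
        D→E: E is gray → back edge
First back edge: D → E.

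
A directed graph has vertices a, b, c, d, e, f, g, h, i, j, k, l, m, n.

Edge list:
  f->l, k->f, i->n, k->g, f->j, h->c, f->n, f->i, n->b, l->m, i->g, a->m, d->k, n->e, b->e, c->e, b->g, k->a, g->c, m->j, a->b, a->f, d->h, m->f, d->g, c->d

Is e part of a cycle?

No

e lies on a cycle iff there is a path from e back to itself.
Exploring from e, it never reaches itself; equivalently, its strongly connected component is a singleton.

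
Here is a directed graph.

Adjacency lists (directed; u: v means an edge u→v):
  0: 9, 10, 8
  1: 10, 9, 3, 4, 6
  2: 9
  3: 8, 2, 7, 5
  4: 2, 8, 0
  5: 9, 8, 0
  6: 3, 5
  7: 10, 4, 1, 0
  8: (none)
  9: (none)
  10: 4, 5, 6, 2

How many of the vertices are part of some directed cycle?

A vertex is on a directed cycle iff it belongs to a strongly connected component of size ≥ 2 (or has a self-loop).
The vertices on cycles are {0, 1, 3, 4, 5, 6, 7, 10} — 8 in total.

8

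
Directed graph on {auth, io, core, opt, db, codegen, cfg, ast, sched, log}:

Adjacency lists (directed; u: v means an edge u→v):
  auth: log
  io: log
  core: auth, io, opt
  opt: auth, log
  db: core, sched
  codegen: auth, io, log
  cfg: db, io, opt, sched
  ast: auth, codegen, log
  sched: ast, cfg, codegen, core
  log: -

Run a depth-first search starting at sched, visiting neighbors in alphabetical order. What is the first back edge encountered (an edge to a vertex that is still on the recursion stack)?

db→sched

DFS from sched (visiting neighbors in alphabetical order); mark gray on enter, black on exit:
sched gray
  ast gray
    auth gray
      log gray
      log black
    auth black
    codegen gray
      codegen→auth: auth black — skip
      io gray
        io→log: log black — skip
      io black
      codegen→log: log black — skip
    codegen black
    ast→log: log black — skip
  ast black
  cfg gray
    db gray
      core gray
        core→auth: auth black — skip
        core→io: io black — skip
        opt gray
          opt→auth: auth black — skip
          opt→log: log black — skip
        opt black
      core black
      db→sched: sched is gray → back edge
First back edge: db → sched.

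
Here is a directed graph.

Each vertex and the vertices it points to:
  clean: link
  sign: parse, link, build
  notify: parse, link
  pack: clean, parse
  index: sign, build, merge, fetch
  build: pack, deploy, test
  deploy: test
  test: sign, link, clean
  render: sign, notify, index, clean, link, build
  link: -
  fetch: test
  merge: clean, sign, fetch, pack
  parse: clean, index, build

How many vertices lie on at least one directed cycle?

9

A vertex is on a directed cycle iff it belongs to a strongly connected component of size ≥ 2 (or has a self-loop).
The vertices on cycles are {pack, sign, test, build, fetch, index, merge, parse, deploy} — 9 in total.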